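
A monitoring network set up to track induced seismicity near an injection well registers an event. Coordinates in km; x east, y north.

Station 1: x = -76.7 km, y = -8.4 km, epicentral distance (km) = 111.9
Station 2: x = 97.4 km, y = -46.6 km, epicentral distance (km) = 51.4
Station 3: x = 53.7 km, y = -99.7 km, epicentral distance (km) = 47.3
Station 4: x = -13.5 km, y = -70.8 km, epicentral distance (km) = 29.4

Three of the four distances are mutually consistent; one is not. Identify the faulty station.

Station 2

Solve using three stations at a time. Using Station 1, Station 3, Station 4 (subtract circle equations pairwise → linear system) gives (x, y) ≈ (15.9, -71.2).
Distances from that point to each station vs reported:
  Station 1: calculated 111.9 vs reported 111.9 → residual 0.0 km
  Station 2: calculated 85.1 vs reported 51.4 → residual 33.7 km
  Station 3: calculated 47.3 vs reported 47.3 → residual 0.0 km
  Station 4: calculated 29.4 vs reported 29.4 → residual 0.0 km
Station 1, Station 3, Station 4 are mutually consistent (residuals ≈ 0); Station 2 is off by 33.7 km.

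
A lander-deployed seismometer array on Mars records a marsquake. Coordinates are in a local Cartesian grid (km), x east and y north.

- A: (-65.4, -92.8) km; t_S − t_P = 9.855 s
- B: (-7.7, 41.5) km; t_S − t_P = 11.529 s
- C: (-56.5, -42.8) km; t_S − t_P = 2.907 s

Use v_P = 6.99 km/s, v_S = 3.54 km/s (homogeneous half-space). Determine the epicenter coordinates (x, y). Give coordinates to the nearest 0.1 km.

Distance from S−P lag: d = Δt · v_P v_S / (v_P − v_S) = Δt · (6.99·3.54)/(6.99−3.54) ≈ 7.1723·Δt.
So d_A = 70.68, d_B = 82.69, d_C = 20.85 km.
Circle about each station: (x + 65.4)² + (y + 92.8)² = 70.68²; (x + 7.7)² + (y − 41.5)² = 82.69²; (x + 56.5)² + (y + 42.8)² = 20.85².
Subtracting pairs of circle equations eliminates x²+y² and gives linear equations (the radical axes):
115.4 x + 268.6 y = -12949.43
17.8 x + 100.0 y = -3303.97
Solving the 2×2 system: x ≈ -60.3, y ≈ -22.3 km.

(-60.3, -22.3)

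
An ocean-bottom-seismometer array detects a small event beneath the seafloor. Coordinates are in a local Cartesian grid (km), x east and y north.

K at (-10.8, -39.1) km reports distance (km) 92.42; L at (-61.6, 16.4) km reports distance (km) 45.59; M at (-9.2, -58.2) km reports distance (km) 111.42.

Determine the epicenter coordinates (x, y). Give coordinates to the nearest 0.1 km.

Circle about each station: (x + 10.8)² + (y + 39.1)² = 92.42²; (x + 61.6)² + (y − 16.4)² = 45.59²; (x + 9.2)² + (y + 58.2)² = 111.42².
Subtracting the K equation from the L and M equations removes the quadratic terms:
-101.6 x + 111.0 y = 8881.08
3.2 x − 38.2 y = -2046.53
Solving the 2×2 system: x ≈ -31.8, y ≈ 50.9 km.

(-31.8, 50.9)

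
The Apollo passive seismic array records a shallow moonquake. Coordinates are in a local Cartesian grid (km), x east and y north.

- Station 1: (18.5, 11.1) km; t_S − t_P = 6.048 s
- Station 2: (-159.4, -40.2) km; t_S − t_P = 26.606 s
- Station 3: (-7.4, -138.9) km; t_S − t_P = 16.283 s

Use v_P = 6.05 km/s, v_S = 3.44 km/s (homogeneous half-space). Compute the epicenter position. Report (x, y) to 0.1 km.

Distance from S−P lag: d = Δt · v_P v_S / (v_P − v_S) = Δt · (6.05·3.44)/(6.05−3.44) ≈ 7.9739·Δt.
So d_Station 1 = 48.23, d_Station 2 = 212.15, d_Station 3 = 129.84 km.
Circle about each station: (x − 18.5)² + (y − 11.1)² = 48.23²; (x + 159.4)² + (y + 40.2)² = 212.15²; (x + 7.4)² + (y + 138.9)² = 129.84².
Subtracting the Station 1 equation from the Station 2 and Station 3 equations removes the quadratic terms:
-355.8 x − 102.6 y = -16122.55
-51.8 x − 300.0 y = 4350.22
Solving the 2×2 system: x ≈ 52.1, y ≈ -23.5 km.

x ≈ 52.1 km, y ≈ -23.5 km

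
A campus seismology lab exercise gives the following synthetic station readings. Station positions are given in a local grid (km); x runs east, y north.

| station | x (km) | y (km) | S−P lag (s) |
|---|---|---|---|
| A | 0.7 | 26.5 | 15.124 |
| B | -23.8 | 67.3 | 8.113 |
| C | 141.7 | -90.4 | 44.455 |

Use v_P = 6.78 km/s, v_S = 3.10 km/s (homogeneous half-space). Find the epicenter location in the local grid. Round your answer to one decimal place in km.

(-11.6, 112.0)

Distance from S−P lag: d = Δt · v_P v_S / (v_P − v_S) = Δt · (6.78·3.10)/(6.78−3.10) ≈ 5.7114·Δt.
So d_A = 86.38, d_B = 46.34, d_C = 253.90 km.
Circle about each station: (x − 0.7)² + (y − 26.5)² = 86.38²; (x + 23.8)² + (y − 67.3)² = 46.34²; (x − 141.7)² + (y + 90.4)² = 253.90².
Subtracting pairs of circle equations eliminates x²+y² and gives linear equations (the radical axes):
-49.0 x + 81.6 y = 9707.10
282.0 x − 233.8 y = -29455.40
Solving the 2×2 system: x ≈ -11.6, y ≈ 112.0 km.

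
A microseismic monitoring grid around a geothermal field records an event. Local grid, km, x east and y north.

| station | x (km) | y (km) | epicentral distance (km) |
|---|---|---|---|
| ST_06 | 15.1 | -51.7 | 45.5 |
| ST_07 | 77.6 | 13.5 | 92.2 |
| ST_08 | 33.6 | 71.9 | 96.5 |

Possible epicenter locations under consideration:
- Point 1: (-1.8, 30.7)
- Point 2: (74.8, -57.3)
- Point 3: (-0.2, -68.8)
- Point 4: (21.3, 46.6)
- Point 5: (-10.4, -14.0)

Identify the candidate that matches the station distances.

For each candidate, compare |candidate − station| to the reported distance:
Point 1: residuals ST_06 38.6, ST_07 11.0, ST_08 42.2 → max 42.2 km
Point 2: residuals ST_06 14.5, ST_07 21.3, ST_08 39.1 → max 39.1 km
Point 3: residuals ST_06 22.6, ST_07 21.1, ST_08 48.2 → max 48.2 km
Point 4: residuals ST_06 53.0, ST_07 26.9, ST_08 68.4 → max 68.4 km
Point 5: residuals ST_06 0.0, ST_07 0.0, ST_08 0.0 → max 0.0 km
Only Point 5 has all residuals ≈ 0.

Point 5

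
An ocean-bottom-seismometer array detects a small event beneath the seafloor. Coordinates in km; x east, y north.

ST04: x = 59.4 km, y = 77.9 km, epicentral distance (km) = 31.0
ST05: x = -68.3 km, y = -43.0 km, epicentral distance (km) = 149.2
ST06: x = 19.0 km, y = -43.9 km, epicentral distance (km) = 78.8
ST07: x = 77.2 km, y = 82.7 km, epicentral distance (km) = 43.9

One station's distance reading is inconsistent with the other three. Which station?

ST06

Solve using three stations at a time. Using ST04, ST05, ST07 (subtract circle equations pairwise → linear system) gives (x, y) ≈ (49.8, 48.2).
Distances from that point to each station vs reported:
  ST04: calculated 31.2 vs reported 31.0 → residual 0.2 km
  ST05: calculated 149.2 vs reported 149.2 → residual 0.0 km
  ST06: calculated 97.1 vs reported 78.8 → residual 18.3 km
  ST07: calculated 44.0 vs reported 43.9 → residual 0.1 km
ST04, ST05, ST07 are mutually consistent (residuals ≈ 0); ST06 is off by 18.3 km.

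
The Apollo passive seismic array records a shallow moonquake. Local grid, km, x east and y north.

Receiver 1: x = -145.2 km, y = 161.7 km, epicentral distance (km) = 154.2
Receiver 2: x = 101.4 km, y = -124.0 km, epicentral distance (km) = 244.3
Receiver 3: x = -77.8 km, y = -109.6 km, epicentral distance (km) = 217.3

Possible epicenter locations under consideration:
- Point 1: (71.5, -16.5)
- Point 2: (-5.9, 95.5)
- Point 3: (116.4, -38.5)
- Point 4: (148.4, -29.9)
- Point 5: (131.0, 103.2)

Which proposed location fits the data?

For each candidate, compare |candidate − station| to the reported distance:
Point 1: residuals Receiver 1 126.4, Receiver 2 132.7, Receiver 3 41.4 → max 132.7 km
Point 2: residuals Receiver 1 0.0, Receiver 2 0.0, Receiver 3 0.0 → max 0.0 km
Point 3: residuals Receiver 1 175.2, Receiver 2 157.5, Receiver 3 10.5 → max 175.2 km
Point 4: residuals Receiver 1 196.4, Receiver 2 139.1, Receiver 3 22.5 → max 196.4 km
Point 5: residuals Receiver 1 128.1, Receiver 2 15.2, Receiver 3 80.8 → max 128.1 km
Only Point 2 has all residuals ≈ 0.

Point 2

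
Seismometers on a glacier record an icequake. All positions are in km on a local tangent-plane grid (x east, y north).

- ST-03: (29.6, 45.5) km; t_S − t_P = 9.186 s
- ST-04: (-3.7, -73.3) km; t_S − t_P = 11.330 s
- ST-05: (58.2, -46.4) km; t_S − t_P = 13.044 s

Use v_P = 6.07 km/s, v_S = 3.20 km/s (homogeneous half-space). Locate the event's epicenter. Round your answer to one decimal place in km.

(-15.3, 2.5)

Distance from S−P lag: d = Δt · v_P v_S / (v_P − v_S) = Δt · (6.07·3.20)/(6.07−3.20) ≈ 6.7679·Δt.
So d_ST-03 = 62.17, d_ST-04 = 76.68, d_ST-05 = 88.28 km.
Circle about each station: (x − 29.6)² + (y − 45.5)² = 62.17²; (x + 3.7)² + (y + 73.3)² = 76.68²; (x − 58.2)² + (y + 46.4)² = 88.28².
Subtracting the ST-03 equation from the ST-04 and ST-05 equations removes the quadratic terms:
-66.6 x − 237.6 y = 425.46
57.2 x − 183.8 y = -1334.46
Solving the 2×2 system: x ≈ -15.3, y ≈ 2.5 km.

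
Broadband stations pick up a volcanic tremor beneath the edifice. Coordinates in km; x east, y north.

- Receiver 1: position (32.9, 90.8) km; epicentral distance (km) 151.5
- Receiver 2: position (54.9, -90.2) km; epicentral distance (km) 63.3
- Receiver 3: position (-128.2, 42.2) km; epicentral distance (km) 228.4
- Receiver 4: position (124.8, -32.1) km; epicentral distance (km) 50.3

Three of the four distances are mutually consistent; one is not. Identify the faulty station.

Receiver 2

Solve using three stations at a time. Using Receiver 1, Receiver 3, Receiver 4 (subtract circle equations pairwise → linear system) gives (x, y) ≈ (79.2, -53.5).
Distances from that point to each station vs reported:
  Receiver 1: calculated 151.5 vs reported 151.5 → residual 0.0 km
  Receiver 2: calculated 44.1 vs reported 63.3 → residual 19.2 km
  Receiver 3: calculated 228.4 vs reported 228.4 → residual 0.0 km
  Receiver 4: calculated 50.3 vs reported 50.3 → residual 0.0 km
Receiver 1, Receiver 3, Receiver 4 are mutually consistent (residuals ≈ 0); Receiver 2 is off by 19.2 km.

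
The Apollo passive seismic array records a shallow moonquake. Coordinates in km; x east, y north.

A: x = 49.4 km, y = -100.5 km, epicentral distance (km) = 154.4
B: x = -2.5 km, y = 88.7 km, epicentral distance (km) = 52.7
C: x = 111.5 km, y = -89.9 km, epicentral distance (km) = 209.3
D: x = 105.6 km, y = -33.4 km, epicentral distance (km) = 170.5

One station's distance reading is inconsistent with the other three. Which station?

Solve using three stations at a time. Using B, C, D (subtract circle equations pairwise → linear system) gives (x, y) ≈ (-41.3, 53.1).
Distances from that point to each station vs reported:
  A: calculated 178.4 vs reported 154.4 → residual 24.0 km
  B: calculated 52.7 vs reported 52.7 → residual 0.0 km
  C: calculated 209.3 vs reported 209.3 → residual 0.0 km
  D: calculated 170.5 vs reported 170.5 → residual 0.0 km
B, C, D are mutually consistent (residuals ≈ 0); A is off by 24.0 km.

A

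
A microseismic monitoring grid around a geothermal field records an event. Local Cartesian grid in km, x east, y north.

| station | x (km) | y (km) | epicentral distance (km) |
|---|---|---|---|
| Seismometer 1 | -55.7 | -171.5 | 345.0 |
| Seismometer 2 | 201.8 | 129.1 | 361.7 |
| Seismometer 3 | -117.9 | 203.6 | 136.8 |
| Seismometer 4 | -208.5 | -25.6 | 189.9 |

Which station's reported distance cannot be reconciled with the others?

Solve using three stations at a time. Using Seismometer 1, Seismometer 2, Seismometer 4 (subtract circle equations pairwise → linear system) gives (x, y) ≈ (-158.8, 157.8).
Distances from that point to each station vs reported:
  Seismometer 1: calculated 345.1 vs reported 345.0 → residual 0.1 km
  Seismometer 2: calculated 361.8 vs reported 361.7 → residual 0.1 km
  Seismometer 3: calculated 61.4 vs reported 136.8 → residual 75.4 km
  Seismometer 4: calculated 190.0 vs reported 189.9 → residual 0.1 km
Seismometer 1, Seismometer 2, Seismometer 4 are mutually consistent (residuals ≈ 0); Seismometer 3 is off by 75.4 km.

Seismometer 3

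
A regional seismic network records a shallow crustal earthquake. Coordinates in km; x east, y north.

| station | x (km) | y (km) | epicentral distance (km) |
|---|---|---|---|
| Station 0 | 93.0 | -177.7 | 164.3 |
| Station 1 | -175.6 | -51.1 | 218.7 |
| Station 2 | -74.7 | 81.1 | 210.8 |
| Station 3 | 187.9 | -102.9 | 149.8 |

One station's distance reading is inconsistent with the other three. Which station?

Station 0

Solve using three stations at a time. Using Station 1, Station 2, Station 3 (subtract circle equations pairwise → linear system) gives (x, y) ≈ (38.2, -96.9).
Distances from that point to each station vs reported:
  Station 0: calculated 97.6 vs reported 164.3 → residual 66.7 km
  Station 1: calculated 218.7 vs reported 218.7 → residual 0.0 km
  Station 2: calculated 210.8 vs reported 210.8 → residual 0.0 km
  Station 3: calculated 149.8 vs reported 149.8 → residual 0.0 km
Station 1, Station 2, Station 3 are mutually consistent (residuals ≈ 0); Station 0 is off by 66.7 km.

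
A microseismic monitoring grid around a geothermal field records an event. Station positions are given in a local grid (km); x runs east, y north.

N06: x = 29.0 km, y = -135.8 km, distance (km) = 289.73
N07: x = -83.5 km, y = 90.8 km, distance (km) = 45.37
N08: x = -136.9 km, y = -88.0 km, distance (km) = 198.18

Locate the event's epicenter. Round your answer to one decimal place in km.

Circle about each station: (x − 29.0)² + (y + 135.8)² = 289.73²; (x + 83.5)² + (y − 90.8)² = 45.37²; (x + 136.9)² + (y + 88.0)² = 198.18².
Subtracting pairs of circle equations eliminates x²+y² and gives linear equations (the radical axes):
-225.0 x + 453.2 y = 77819.29
-331.8 x + 95.6 y = 51871.13
Solving the 2×2 system: x ≈ -124.7, y ≈ 109.8 km.

(-124.7, 109.8)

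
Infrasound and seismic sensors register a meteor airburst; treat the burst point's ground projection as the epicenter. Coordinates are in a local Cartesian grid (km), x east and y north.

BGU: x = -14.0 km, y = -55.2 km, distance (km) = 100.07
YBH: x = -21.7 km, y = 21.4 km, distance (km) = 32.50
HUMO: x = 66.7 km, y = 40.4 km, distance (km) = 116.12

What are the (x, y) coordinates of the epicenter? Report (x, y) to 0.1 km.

Circle about each station: (x + 14.0)² + (y + 55.2)² = 100.07²; (x + 21.7)² + (y − 21.4)² = 32.50²; (x − 66.7)² + (y − 40.4)² = 116.12².
Subtracting the BGU equation from the YBH and HUMO equations removes the quadratic terms:
-15.4 x + 153.2 y = 6643.56
161.4 x + 191.2 y = -631.84
Solving the 2×2 system: x ≈ -49.4, y ≈ 38.4 km.
Check against BGU (with the unrounded x, y): √((x + 14.0)²+(y + 55.2)²) = 100.07 ≈ 100.07 km. ✓

(-49.4, 38.4)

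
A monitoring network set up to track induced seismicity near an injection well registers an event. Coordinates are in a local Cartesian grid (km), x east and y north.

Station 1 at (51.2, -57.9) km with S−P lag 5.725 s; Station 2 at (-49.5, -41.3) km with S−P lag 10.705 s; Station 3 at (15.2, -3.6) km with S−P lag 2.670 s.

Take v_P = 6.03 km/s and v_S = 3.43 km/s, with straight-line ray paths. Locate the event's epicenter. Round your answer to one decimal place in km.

Distance from S−P lag: d = Δt · v_P v_S / (v_P − v_S) = Δt · (6.03·3.43)/(6.03−3.43) ≈ 7.9550·Δt.
So d_Station 1 = 45.54, d_Station 2 = 85.16, d_Station 3 = 21.24 km.
Circle about each station: (x − 51.2)² + (y + 57.9)² = 45.54²; (x + 49.5)² + (y + 41.3)² = 85.16²; (x − 15.2)² + (y + 3.6)² = 21.24².
Subtracting the Station 1 equation from the Station 2 and Station 3 equations removes the quadratic terms:
-201.4 x + 33.2 y = -6996.24
-72.0 x + 108.6 y = -4107.10
Solving the 2×2 system: x ≈ 32.0, y ≈ -16.6 km.

(32.0, -16.6)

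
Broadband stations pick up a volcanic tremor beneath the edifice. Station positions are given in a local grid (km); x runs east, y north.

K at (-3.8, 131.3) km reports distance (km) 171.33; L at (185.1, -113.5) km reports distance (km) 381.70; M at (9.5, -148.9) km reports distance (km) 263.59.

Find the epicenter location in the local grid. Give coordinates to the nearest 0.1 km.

x ≈ -157.3 km, y ≈ 55.2 km

Circle about each station: (x + 3.8)² + (y − 131.3)² = 171.33²; (x − 185.1)² + (y + 113.5)² = 381.70²; (x − 9.5)² + (y + 148.9)² = 263.59².
Subtracting the K equation from the L and M equations removes the quadratic terms:
377.8 x − 489.6 y = -86450.79
26.6 x − 560.4 y = -35118.39
Solving the 2×2 system: x ≈ -157.3, y ≈ 55.2 km.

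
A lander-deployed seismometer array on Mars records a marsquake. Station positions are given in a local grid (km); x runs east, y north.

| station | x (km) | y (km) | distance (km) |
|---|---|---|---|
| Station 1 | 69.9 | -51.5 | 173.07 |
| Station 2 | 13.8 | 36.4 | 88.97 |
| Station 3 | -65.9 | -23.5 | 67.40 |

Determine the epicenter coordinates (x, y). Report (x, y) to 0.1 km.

x ≈ -74.9 km, y ≈ 43.3 km

Circle about each station: (x − 69.9)² + (y + 51.5)² = 173.07²; (x − 13.8)² + (y − 36.4)² = 88.97²; (x + 65.9)² + (y + 23.5)² = 67.40².
Subtracting the Station 1 equation from the Station 2 and Station 3 equations removes the quadratic terms:
-112.2 x + 175.8 y = 16014.70
-271.6 x + 56.0 y = 22767.26
Solving the 2×2 system: x ≈ -74.9, y ≈ 43.3 km.
Check against Station 1 (with the unrounded x, y): √((x − 69.9)²+(y + 51.5)²) = 173.07 ≈ 173.07 km. ✓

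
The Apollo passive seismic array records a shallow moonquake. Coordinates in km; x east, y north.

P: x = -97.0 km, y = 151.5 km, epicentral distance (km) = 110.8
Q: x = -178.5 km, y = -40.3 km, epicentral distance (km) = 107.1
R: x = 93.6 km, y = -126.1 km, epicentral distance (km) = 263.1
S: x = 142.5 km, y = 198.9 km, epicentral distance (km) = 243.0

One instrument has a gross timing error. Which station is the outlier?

S

Solve using three stations at a time. Using P, Q, R (subtract circle equations pairwise → linear system) gives (x, y) ≈ (-109.3, 41.4).
Distances from that point to each station vs reported:
  P: calculated 110.8 vs reported 110.8 → residual 0.0 km
  Q: calculated 107.1 vs reported 107.1 → residual 0.0 km
  R: calculated 263.1 vs reported 263.1 → residual 0.0 km
  S: calculated 297.0 vs reported 243.0 → residual 54.0 km
P, Q, R are mutually consistent (residuals ≈ 0); S is off by 54.0 km.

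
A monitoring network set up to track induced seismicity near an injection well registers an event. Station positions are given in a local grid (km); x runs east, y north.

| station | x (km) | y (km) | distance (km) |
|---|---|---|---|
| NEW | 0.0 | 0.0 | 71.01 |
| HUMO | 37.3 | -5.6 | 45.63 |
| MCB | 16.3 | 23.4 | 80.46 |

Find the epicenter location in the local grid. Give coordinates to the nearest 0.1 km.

x ≈ 51.4 km, y ≈ -49.0 km

Circle about each station: x² + y² = 71.01²; (x − 37.3)² + (y + 5.6)² = 45.63²; (x − 16.3)² + (y − 23.4)² = 80.46².
Subtracting pairs of circle equations eliminates x²+y² and gives linear equations (the radical axes):
74.6 x − 11.2 y = 4382.97
32.6 x + 46.8 y = -618.14
Solving the 2×2 system: x ≈ 51.4, y ≈ -49.0 km.
Check against NEW (with the unrounded x, y): √(x²+y²) = 71.02 ≈ 71.01 km. ✓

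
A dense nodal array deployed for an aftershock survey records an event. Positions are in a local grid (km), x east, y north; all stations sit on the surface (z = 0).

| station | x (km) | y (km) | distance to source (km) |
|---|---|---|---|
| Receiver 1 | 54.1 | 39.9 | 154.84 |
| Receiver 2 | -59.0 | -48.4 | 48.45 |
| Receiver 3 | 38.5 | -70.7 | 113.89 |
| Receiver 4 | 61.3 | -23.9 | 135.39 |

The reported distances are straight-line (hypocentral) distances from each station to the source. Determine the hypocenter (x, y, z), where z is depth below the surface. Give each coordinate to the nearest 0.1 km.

Each station gives a sphere (x−x_i)² + (y−y_i)² + z² = d_i² (stations at z=0).
Subtracting the Receiver 1 sphere from Receiver 2 and Receiver 3: z² cancels, leaving linear equations in x and y:
-226.2 x − 176.6 y = 22932.76
-31.2 x − 221.2 y = 12966.41
Solving: x ≈ -62.500, y ≈ -49.803 km (keep extra digits for the depth step; rounded: -62.5, -49.8).
Then from the Receiver 1 sphere: z² = 154.84² − (x − 54.1)² − (y − 39.9)² with x = -62.500, y = -49.803, so z ≈ 48.304 ≈ 48.3 km.

(-62.5, -49.8, 48.3)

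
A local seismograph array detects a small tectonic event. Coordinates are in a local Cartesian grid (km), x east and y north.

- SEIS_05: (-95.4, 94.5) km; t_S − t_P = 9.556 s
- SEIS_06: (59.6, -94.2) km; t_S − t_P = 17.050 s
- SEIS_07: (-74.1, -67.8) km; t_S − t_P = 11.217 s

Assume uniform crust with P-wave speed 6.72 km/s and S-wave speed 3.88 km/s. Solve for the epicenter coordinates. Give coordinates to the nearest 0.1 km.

Distance from S−P lag: d = Δt · v_P v_S / (v_P − v_S) = Δt · (6.72·3.88)/(6.72−3.88) ≈ 9.1808·Δt.
So d_SEIS_05 = 87.73, d_SEIS_06 = 156.53, d_SEIS_07 = 102.98 km.
Circle about each station: (x + 95.4)² + (y − 94.5)² = 87.73²; (x − 59.6)² + (y + 94.2)² = 156.53²; (x + 74.1)² + (y + 67.8)² = 102.98².
Subtracting the SEIS_05 equation from the SEIS_06 and SEIS_07 equations removes the quadratic terms:
310.0 x − 377.4 y = -22410.70
42.6 x − 324.6 y = -10852.09
Solving the 2×2 system: x ≈ -37.6, y ≈ 28.5 km.
Check against SEIS_05 (with the unrounded x, y): √((x + 95.4)²+(y − 94.5)²) = 87.73 ≈ 87.73 km. ✓

(-37.6, 28.5)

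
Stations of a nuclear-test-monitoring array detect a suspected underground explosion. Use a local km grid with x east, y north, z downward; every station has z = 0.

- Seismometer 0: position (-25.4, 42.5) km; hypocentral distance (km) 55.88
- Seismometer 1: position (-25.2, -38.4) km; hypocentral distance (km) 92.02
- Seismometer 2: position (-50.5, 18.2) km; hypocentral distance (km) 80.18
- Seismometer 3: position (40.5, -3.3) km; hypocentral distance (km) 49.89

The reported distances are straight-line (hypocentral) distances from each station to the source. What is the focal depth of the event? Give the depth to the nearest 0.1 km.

depth ≈ 26.6 km

Each station gives a sphere (x−x_i)² + (y−y_i)² + z² = d_i² (stations at z=0).
Subtracting the Seismometer 0 sphere from Seismometer 1 and Seismometer 2: z² cancels, leaving linear equations in x and y:
0.4 x − 161.8 y = -5686.92
-50.2 x − 48.6 y = -2876.18
Solving: x ≈ 23.211, y ≈ 35.205 km (keep extra digits for the depth step; rounded: 23.2, 35.2).
Then from the Seismometer 0 sphere: z² = 55.88² − (x + 25.4)² − (y − 42.5)² with x = 23.211, y = 35.205, so z ≈ 26.577 ≈ 26.6 km.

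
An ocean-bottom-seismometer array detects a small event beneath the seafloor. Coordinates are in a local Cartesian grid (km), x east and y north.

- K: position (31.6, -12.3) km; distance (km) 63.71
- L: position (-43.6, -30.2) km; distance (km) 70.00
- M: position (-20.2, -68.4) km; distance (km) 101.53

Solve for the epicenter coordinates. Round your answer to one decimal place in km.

-13.3 km east, 32.9 km north

Circle about each station: (x − 31.6)² + (y + 12.3)² = 63.71²; (x + 43.6)² + (y + 30.2)² = 70.00²; (x + 20.2)² + (y + 68.4)² = 101.53².
Subtracting the K equation from the L and M equations removes the quadratic terms:
-150.4 x − 35.8 y = 822.11
-103.6 x − 112.2 y = -2312.63
Solving the 2×2 system: x ≈ -13.3, y ≈ 32.9 km.
Check against K (with the unrounded x, y): √((x − 31.6)²+(y + 12.3)²) = 63.70 ≈ 63.71 km. ✓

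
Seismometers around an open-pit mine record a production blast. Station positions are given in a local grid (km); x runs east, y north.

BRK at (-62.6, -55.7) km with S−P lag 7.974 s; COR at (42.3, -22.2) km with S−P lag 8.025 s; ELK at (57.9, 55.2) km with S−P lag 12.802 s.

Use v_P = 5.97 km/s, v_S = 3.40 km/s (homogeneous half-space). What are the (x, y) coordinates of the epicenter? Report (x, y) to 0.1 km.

(-19.8, -9.5)

Distance from S−P lag: d = Δt · v_P v_S / (v_P − v_S) = Δt · (5.97·3.40)/(5.97−3.40) ≈ 7.8981·Δt.
So d_BRK = 62.98, d_COR = 63.38, d_ELK = 101.11 km.
Circle about each station: (x + 62.6)² + (y + 55.7)² = 62.98²; (x − 42.3)² + (y + 22.2)² = 63.38²; (x − 57.9)² + (y − 55.2)² = 101.11².
Subtracting pairs of circle equations eliminates x²+y² and gives linear equations (the radical axes):
209.8 x + 67.0 y = -4789.66
241.0 x + 221.8 y = -6878.55
Solving the 2×2 system: x ≈ -19.8, y ≈ -9.5 km.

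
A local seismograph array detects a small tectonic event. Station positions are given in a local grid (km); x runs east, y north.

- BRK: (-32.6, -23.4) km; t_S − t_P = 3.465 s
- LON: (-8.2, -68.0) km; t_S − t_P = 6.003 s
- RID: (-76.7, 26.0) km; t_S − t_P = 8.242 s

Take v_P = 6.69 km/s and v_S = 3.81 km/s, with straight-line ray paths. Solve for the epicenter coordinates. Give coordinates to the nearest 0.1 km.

x ≈ -55.5 km, y ≈ -43.8 km

Distance from S−P lag: d = Δt · v_P v_S / (v_P − v_S) = Δt · (6.69·3.81)/(6.69−3.81) ≈ 8.8503·Δt.
So d_BRK = 30.67, d_LON = 53.13, d_RID = 72.94 km.
Circle about each station: (x + 32.6)² + (y + 23.4)² = 30.67²; (x + 8.2)² + (y + 68.0)² = 53.13²; (x + 76.7)² + (y − 26.0)² = 72.94².
Subtracting the BRK equation from the LON and RID equations removes the quadratic terms:
48.8 x − 89.2 y = 1198.77
-88.2 x + 98.8 y = 568.98
Solving the 2×2 system: x ≈ -55.5, y ≈ -43.8 km.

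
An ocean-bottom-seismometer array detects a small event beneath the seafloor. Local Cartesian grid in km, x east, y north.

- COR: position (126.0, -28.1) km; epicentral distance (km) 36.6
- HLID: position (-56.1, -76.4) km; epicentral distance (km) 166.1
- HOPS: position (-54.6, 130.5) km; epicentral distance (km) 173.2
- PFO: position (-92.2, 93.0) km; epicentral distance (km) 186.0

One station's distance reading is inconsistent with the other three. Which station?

Solve using three stations at a time. Using HLID, HOPS, PFO (subtract circle equations pairwise → linear system) gives (x, y) ≈ (79.0, 20.3).
Distances from that point to each station vs reported:
  COR: calculated 67.4 vs reported 36.6 → residual 30.8 km
  HLID: calculated 166.1 vs reported 166.1 → residual 0.0 km
  HOPS: calculated 173.2 vs reported 173.2 → residual 0.0 km
  PFO: calculated 186.0 vs reported 186.0 → residual 0.0 km
HLID, HOPS, PFO are mutually consistent (residuals ≈ 0); COR is off by 30.8 km.

COR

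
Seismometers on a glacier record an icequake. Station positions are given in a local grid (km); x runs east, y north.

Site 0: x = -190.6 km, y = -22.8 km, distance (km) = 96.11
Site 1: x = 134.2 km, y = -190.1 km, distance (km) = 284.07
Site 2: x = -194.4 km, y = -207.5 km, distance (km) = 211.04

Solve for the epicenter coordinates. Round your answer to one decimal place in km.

(-94.5, -21.6)

Circle about each station: (x + 190.6)² + (y + 22.8)² = 96.11²; (x − 134.2)² + (y + 190.1)² = 284.07²; (x + 194.4)² + (y + 207.5)² = 211.04².
Subtracting the Site 0 equation from the Site 1 and Site 2 equations removes the quadratic terms:
649.6 x − 334.6 y = -54159.18
-7.6 x − 369.4 y = 8698.66
Solving the 2×2 system: x ≈ -94.5, y ≈ -21.6 km.
Check against Site 0 (with the unrounded x, y): √((x + 190.6)²+(y + 22.8)²) = 96.11 ≈ 96.11 km. ✓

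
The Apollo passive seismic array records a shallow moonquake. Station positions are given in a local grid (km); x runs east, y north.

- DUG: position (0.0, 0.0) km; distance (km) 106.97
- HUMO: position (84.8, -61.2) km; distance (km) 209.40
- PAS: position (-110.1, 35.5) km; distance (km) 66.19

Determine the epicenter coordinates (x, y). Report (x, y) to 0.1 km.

Circle about each station: x² + y² = 106.97²; (x − 84.8)² + (y + 61.2)² = 209.40²; (x + 110.1)² + (y − 35.5)² = 66.19².
Subtracting the DUG equation from the HUMO and PAS equations removes the quadratic terms:
169.6 x − 122.4 y = -21469.30
-220.2 x + 71.0 y = 20443.72
Solving the 2×2 system: x ≈ -65.6, y ≈ 84.5 km.
Check against DUG (with the unrounded x, y): √(x²+y²) = 106.98 ≈ 106.97 km. ✓

(-65.6, 84.5)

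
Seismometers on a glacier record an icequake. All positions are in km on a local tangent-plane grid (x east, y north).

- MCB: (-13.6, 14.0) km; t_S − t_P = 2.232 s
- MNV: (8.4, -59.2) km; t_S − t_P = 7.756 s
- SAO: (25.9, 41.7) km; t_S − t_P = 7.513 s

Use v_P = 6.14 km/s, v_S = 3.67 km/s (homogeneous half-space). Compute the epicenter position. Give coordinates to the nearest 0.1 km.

x ≈ -29.1 km, y ≈ 0.8 km

Distance from S−P lag: d = Δt · v_P v_S / (v_P − v_S) = Δt · (6.14·3.67)/(6.14−3.67) ≈ 9.1230·Δt.
So d_MCB = 20.36, d_MNV = 70.76, d_SAO = 68.54 km.
Circle about each station: (x + 13.6)² + (y − 14.0)² = 20.36²; (x − 8.4)² + (y + 59.2)² = 70.76²; (x − 25.9)² + (y − 41.7)² = 68.54².
Subtracting pairs of circle equations eliminates x²+y² and gives linear equations (the radical axes):
44.0 x − 146.4 y = -1398.21
79.0 x + 55.4 y = -2254.46
Solving the 2×2 system: x ≈ -29.1, y ≈ 0.8 km.
Check against MCB (with the unrounded x, y): √((x + 13.6)²+(y − 14.0)²) = 20.36 ≈ 20.36 km. ✓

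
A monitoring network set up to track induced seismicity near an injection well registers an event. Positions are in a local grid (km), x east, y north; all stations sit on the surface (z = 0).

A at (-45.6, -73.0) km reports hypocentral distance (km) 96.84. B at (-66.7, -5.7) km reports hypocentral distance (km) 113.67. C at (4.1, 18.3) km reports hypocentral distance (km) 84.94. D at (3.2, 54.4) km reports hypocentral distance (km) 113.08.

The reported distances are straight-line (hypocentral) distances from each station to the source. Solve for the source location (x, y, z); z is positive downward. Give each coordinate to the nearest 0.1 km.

x ≈ 24.8 km, y ≈ -40.3 km, depth ≈ 57.9 km

Each station gives a sphere (x−x_i)² + (y−y_i)² + z² = d_i² (stations at z=0).
Subtracting the A sphere from B and C: z² cancels, leaving linear equations in x and y:
-42.2 x + 134.6 y = -6469.86
99.4 x + 182.6 y = -4893.48
Solving: x ≈ 24.792, y ≈ -40.295 km (keep extra digits for the depth step; rounded: 24.8, -40.3).
Then from the A sphere: z² = 96.84² − (x + 45.6)² − (y + 73.0)² with x = 24.792, y = -40.295, so z ≈ 57.908 ≈ 57.9 km.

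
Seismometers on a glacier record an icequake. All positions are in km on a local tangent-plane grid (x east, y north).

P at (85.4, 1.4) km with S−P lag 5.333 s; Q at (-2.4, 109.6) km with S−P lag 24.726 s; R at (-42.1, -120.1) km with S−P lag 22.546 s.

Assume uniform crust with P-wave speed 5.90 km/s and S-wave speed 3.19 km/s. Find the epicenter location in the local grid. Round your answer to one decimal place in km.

(89.6, -35.4)

Distance from S−P lag: d = Δt · v_P v_S / (v_P − v_S) = Δt · (5.90·3.19)/(5.90−3.19) ≈ 6.9450·Δt.
So d_P = 37.04, d_Q = 171.72, d_R = 156.58 km.
Circle about each station: (x − 85.4)² + (y − 1.4)² = 37.04²; (x + 2.4)² + (y − 109.6)² = 171.72²; (x + 42.1)² + (y + 120.1)² = 156.58².
Subtracting the P equation from the Q and R equations removes the quadratic terms:
-175.6 x + 216.4 y = -23393.00
-255.0 x − 243.0 y = -14244.03
Solving the 2×2 system: x ≈ 89.6, y ≈ -35.4 km.
Check against P (with the unrounded x, y): √((x − 85.4)²+(y − 1.4)²) = 37.04 ≈ 37.04 km. ✓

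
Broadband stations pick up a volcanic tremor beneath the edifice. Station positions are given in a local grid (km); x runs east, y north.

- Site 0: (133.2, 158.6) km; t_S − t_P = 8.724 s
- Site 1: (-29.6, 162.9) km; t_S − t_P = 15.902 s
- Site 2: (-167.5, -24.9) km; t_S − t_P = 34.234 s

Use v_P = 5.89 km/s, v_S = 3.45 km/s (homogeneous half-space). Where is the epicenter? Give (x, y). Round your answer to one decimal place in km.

87.9 km east, 101.8 km north

Distance from S−P lag: d = Δt · v_P v_S / (v_P − v_S) = Δt · (5.89·3.45)/(5.89−3.45) ≈ 8.3281·Δt.
So d_Site 0 = 72.65, d_Site 1 = 132.43, d_Site 2 = 285.10 km.
Circle about each station: (x − 133.2)² + (y − 158.6)² = 72.65²; (x + 29.6)² + (y − 162.9)² = 132.43²; (x + 167.5)² + (y + 24.9)² = 285.10².
Subtracting pairs of circle equations eliminates x²+y² and gives linear equations (the radical axes):
-325.6 x + 8.6 y = -27743.31
-601.4 x − 367.0 y = -90223.93
Solving the 2×2 system: x ≈ 87.9, y ≈ 101.8 km.
Check against Site 0 (with the unrounded x, y): √((x − 133.2)²+(y − 158.6)²) = 72.65 ≈ 72.65 km. ✓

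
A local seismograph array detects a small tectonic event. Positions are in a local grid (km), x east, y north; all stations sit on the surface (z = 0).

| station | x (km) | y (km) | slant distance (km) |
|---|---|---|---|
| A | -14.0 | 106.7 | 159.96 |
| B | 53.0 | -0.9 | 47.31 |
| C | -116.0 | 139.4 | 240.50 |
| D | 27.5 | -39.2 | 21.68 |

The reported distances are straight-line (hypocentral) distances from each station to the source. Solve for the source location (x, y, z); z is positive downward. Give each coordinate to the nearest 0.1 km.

x ≈ 39.9 km, y ≈ -42.9 km, depth ≈ 17.4 km

Each station gives a sphere (x−x_i)² + (y−y_i)² + z² = d_i² (stations at z=0).
Subtracting the A sphere from B and C: z² cancels, leaving linear equations in x and y:
134.0 x − 215.2 y = 14577.89
-204.0 x + 65.4 y = -10945.58
Solving: x ≈ 39.903, y ≈ -42.894 km (keep extra digits for the depth step; rounded: 39.9, -42.9).
Then from the A sphere: z² = 159.96² − (x + 14.0)² − (y − 106.7)² with x = 39.903, y = -42.894, so z ≈ 17.416 ≈ 17.4 km.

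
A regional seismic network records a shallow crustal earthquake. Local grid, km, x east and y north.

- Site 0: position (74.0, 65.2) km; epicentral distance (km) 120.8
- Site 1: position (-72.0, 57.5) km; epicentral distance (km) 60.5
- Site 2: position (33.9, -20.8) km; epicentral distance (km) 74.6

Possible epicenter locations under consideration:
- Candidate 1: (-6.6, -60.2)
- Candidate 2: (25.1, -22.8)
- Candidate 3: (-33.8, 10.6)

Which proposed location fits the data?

Candidate 3

For each candidate, compare |candidate − station| to the reported distance:
Candidate 1: residuals Site 0 28.3, Site 1 74.1, Site 2 18.1 → max 74.1 km
Candidate 2: residuals Site 0 20.1, Site 1 65.5, Site 2 65.6 → max 65.6 km
Candidate 3: residuals Site 0 0.0, Site 1 0.0, Site 2 0.0 → max 0.0 km
Only Candidate 3 has all residuals ≈ 0.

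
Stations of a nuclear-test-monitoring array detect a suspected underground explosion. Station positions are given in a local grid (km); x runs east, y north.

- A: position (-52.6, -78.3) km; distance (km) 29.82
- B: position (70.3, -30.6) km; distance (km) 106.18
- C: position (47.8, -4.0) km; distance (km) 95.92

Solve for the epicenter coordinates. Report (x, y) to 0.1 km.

(-32.8, -56.0)

Circle about each station: (x + 52.6)² + (y + 78.3)² = 29.82²; (x − 70.3)² + (y + 30.6)² = 106.18²; (x − 47.8)² + (y + 4.0)² = 95.92².
Subtracting the A equation from the B and C equations removes the quadratic terms:
245.8 x + 95.4 y = -13404.16
200.8 x + 148.6 y = -14908.22
Solving the 2×2 system: x ≈ -32.8, y ≈ -56.0 km.
Check against A (with the unrounded x, y): √((x + 52.6)²+(y + 78.3)²) = 29.82 ≈ 29.82 km. ✓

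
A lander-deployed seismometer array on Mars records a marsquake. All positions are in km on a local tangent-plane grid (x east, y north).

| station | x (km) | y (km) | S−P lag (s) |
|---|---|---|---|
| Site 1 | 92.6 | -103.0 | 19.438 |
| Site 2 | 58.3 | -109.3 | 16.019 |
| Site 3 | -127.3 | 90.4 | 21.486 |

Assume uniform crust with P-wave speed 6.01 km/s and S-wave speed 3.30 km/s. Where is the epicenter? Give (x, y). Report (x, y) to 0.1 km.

Distance from S−P lag: d = Δt · v_P v_S / (v_P − v_S) = Δt · (6.01·3.30)/(6.01−3.30) ≈ 7.3185·Δt.
So d_Site 1 = 142.26, d_Site 2 = 117.23, d_Site 3 = 157.24 km.
Circle about each station: (x − 92.6)² + (y + 103.0)² = 142.26²; (x − 58.3)² + (y + 109.3)² = 117.23²; (x + 127.3)² + (y − 90.4)² = 157.24².
Subtracting the Site 1 equation from the Site 2 and Site 3 equations removes the quadratic terms:
-68.6 x − 12.6 y = 2656.65
-439.8 x + 386.8 y = 707.18
Solving the 2×2 system: x ≈ -32.3, y ≈ -34.9 km.

x ≈ -32.3 km, y ≈ -34.9 km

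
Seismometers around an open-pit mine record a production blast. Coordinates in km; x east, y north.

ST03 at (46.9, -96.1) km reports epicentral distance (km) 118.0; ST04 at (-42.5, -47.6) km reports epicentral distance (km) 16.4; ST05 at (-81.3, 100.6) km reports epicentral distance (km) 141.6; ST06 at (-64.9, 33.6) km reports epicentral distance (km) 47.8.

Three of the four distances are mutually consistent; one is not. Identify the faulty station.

Solve using three stations at a time. Using ST03, ST04, ST05 (subtract circle equations pairwise → linear system) gives (x, y) ≈ (-56.2, -38.8).
Distances from that point to each station vs reported:
  ST03: calculated 118.0 vs reported 118.0 → residual 0.0 km
  ST04: calculated 16.3 vs reported 16.4 → residual 0.1 km
  ST05: calculated 141.6 vs reported 141.6 → residual 0.0 km
  ST06: calculated 72.9 vs reported 47.8 → residual 25.1 km
ST03, ST04, ST05 are mutually consistent (residuals ≈ 0); ST06 is off by 25.1 km.

ST06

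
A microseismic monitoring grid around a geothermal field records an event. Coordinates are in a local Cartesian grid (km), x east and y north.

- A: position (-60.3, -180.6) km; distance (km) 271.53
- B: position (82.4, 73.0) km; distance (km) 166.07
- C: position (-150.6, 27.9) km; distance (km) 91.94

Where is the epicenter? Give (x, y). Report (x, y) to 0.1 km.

Circle about each station: (x + 60.3)² + (y + 180.6)² = 271.53²; (x − 82.4)² + (y − 73.0)² = 166.07²; (x + 150.6)² + (y − 27.9)² = 91.94².
Subtracting pairs of circle equations eliminates x²+y² and gives linear equations (the radical axes):
285.4 x + 507.2 y = 22015.61
-180.6 x + 417.0 y = 52481.90
Solving the 2×2 system: x ≈ -82.8, y ≈ 90.0 km.

-82.8 km east, 90.0 km north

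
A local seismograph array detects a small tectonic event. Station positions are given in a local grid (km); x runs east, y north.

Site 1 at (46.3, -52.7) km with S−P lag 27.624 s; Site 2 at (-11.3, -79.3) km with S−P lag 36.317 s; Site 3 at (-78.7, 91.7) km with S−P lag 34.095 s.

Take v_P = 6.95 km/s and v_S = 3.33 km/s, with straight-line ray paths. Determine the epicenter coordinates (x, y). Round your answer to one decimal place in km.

139.2 km east, 97.5 km north

Distance from S−P lag: d = Δt · v_P v_S / (v_P − v_S) = Δt · (6.95·3.33)/(6.95−3.33) ≈ 6.3932·Δt.
So d_Site 1 = 176.61, d_Site 2 = 232.18, d_Site 3 = 217.98 km.
Circle about each station: (x − 46.3)² + (y + 52.7)² = 176.61²; (x + 11.3)² + (y + 79.3)² = 232.18²; (x + 78.7)² + (y − 91.7)² = 217.98².
Subtracting the Site 1 equation from the Site 2 and Site 3 equations removes the quadratic terms:
-115.2 x − 53.2 y = -21221.26
-250.0 x + 288.8 y = -6642.59
Solving the 2×2 system: x ≈ 139.2, y ≈ 97.5 km.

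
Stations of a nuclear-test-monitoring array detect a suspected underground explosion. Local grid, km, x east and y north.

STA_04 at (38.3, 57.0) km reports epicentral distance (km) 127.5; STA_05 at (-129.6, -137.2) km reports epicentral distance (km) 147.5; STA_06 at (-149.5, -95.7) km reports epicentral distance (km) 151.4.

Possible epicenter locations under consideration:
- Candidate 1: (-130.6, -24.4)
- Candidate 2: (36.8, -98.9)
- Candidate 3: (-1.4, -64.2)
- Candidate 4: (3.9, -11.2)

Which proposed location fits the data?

Candidate 3

For each candidate, compare |candidate − station| to the reported distance:
Candidate 1: residuals STA_04 60.0, STA_05 34.7, STA_06 77.6 → max 77.6 km
Candidate 2: residuals STA_04 28.4, STA_05 23.3, STA_06 34.9 → max 34.9 km
Candidate 3: residuals STA_04 0.0, STA_05 0.0, STA_06 0.0 → max 0.0 km
Candidate 4: residuals STA_04 51.1, STA_05 36.1, STA_06 23.7 → max 51.1 km
Only Candidate 3 has all residuals ≈ 0.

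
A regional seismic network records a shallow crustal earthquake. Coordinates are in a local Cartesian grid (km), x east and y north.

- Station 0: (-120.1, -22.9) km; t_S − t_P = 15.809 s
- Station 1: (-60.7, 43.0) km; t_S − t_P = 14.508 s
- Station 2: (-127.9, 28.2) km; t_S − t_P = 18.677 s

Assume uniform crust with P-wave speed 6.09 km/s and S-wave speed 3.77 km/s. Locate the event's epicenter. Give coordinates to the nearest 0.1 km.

(29.5, -68.7)

Distance from S−P lag: d = Δt · v_P v_S / (v_P − v_S) = Δt · (6.09·3.77)/(6.09−3.77) ≈ 9.8963·Δt.
So d_Station 0 = 156.45, d_Station 1 = 143.57, d_Station 2 = 184.83 km.
Circle about each station: (x + 120.1)² + (y + 22.9)² = 156.45²; (x + 60.7)² + (y − 43.0)² = 143.57²; (x + 127.9)² + (y − 28.2)² = 184.83².
Subtracting pairs of circle equations eliminates x²+y² and gives linear equations (the radical axes):
118.8 x + 131.8 y = -5550.67
-15.6 x + 102.2 y = -7480.30
Solving the 2×2 system: x ≈ 29.5, y ≈ -68.7 km.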